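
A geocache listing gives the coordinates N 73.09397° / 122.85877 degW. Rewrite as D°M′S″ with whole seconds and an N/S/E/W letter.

Lat: 0.093970 × 60 = 5.63820′ → 5′, remainder × 60 = 38.29″
Lon: whole degrees 122; 51.52620′ → 51′ and 31.57″

73°05′38″ N, 122°51′32″ W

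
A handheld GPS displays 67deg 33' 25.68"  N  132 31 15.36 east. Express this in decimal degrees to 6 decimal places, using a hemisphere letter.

67.557133° N, 132.520933° E

Lat: 67 + 33/60 + 25.68/3600 = 67.5571333
Longitude: 132 + 31/60 + 15.36/3600 = 132.5209333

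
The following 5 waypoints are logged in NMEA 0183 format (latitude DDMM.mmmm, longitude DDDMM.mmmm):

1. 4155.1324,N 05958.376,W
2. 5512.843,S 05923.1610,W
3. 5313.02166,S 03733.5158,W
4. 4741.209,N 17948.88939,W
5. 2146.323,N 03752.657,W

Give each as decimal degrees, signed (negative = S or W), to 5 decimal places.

1. 41.91887, -59.97293
2. -55.21405, -59.38602
3. -53.21703, -37.55860
4. 47.68682, -179.81482
5. 21.77205, -37.87762

Point 1:
  Latitude: degrees = first 2 digits = 41, minutes = 55.1324; 41 + 55.1324/60 = 41.918873
  N ⇒ keep positive
  λ: split at 3 digits → 059° and 58.376′; 59 + 58.376/60 = 59.972933
  hemisphere W, so the sign is −
Point 2:
  Latitude: split at 2 digits → 55° and 12.843′; 55 + 12.843/60 = 55.214050
  S → negative
  Lon: degrees = first 3 digits = 59, minutes = 23.161; 59 + 23.161/60 = 59.386017
  W → negative
Point 3:
  Lat: degrees = first 2 digits = 53, minutes = 13.02166; 53 + 13.02166/60 = 53.217028
  S ⇒ negate
  λ: split at 3 digits → 037° and 33.5158′; 37 + 33.5158/60 = 37.558597
  hemisphere W, so the sign is −
Point 4:
  φ: degrees = first 2 digits = 47, minutes = 41.209; 47 + 41.209/60 = 47.686817
  N ⇒ keep positive
  Lon: split at 3 digits → 179° and 48.88939′; 179 + 48.88939/60 = 179.814823
  W ⇒ negate
Point 5:
  Latitude: degrees = first 2 digits = 21, minutes = 46.323; 21 + 46.323/60 = 21.772050
  N → positive
  λ: split at 3 digits → 037° and 52.657′; 37 + 52.657/60 = 37.877617
  W ⇒ negate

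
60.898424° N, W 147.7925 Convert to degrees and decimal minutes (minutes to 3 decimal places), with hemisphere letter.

Latitude: minutes = (60.898424 − 60) × 60 = 53.90544
Lon: fractional part 0.792500 → 47.55000 minutes

60° 53.905′ N, 147° 47.550′ W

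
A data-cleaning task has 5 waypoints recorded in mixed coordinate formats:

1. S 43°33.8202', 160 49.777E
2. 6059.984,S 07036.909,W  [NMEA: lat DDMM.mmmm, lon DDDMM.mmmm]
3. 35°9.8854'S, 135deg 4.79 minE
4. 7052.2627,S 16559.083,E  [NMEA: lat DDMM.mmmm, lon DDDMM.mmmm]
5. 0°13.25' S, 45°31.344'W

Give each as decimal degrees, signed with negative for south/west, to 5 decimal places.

1. -43.56367, 160.82962
2. -60.99973, -70.61515
3. -35.16476, 135.07983
4. -70.87105, 165.98472
5. -0.22083, -45.52240

Point 1:
  Lat: 33.8202′ = 0.563670°; total 43.563670
  hemisphere S, so the sign is −
  Lon: 49.777′ = 0.829617°; total 160.829617
  E → positive
Point 2:
  Lat: split at 2 digits → 60° and 59.984′; 60 + 59.984/60 = 60.999733
  S ⇒ negate
  λ: split at 3 digits → 070° and 36.909′; 70 + 36.909/60 = 70.615150
  hemisphere W, so the sign is −
Point 3:
  Lat: 9.8854′ = 0.164757°; total 35.164757
  S → negative
  Lon: 135 + 4.79/60 = 135.079833
  E ⇒ keep positive
Point 4:
  φ: degrees = first 2 digits = 70, minutes = 52.2627; 70 + 52.2627/60 = 70.871045
  S → negative
  Lon: degrees = first 3 digits = 165, minutes = 59.083; 165 + 59.083/60 = 165.984717
  E ⇒ keep positive
Point 5:
  Lat: 0 + 13.25/60 = 0.220833
  S ⇒ negate
  Longitude: 45 + 31.344/60 = 45.522400
  hemisphere W, so the sign is −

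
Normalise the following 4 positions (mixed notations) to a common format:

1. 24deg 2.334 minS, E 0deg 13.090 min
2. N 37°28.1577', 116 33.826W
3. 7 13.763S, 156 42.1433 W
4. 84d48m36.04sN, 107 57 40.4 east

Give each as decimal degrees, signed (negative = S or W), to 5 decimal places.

1. -24.03890, 0.21817
2. 37.46930, -116.56377
3. -7.22938, -156.70239
4. 84.81001, 107.96122

Point 1:
  Latitude: 24 + 2.334/60 = 24.038900
  hemisphere S, so the sign is −
  Lon: 0 + 13.09/60 = 0.218167
  E → positive
Point 2:
  φ: 37 + 28.1577/60 = 37.469295
  N ⇒ keep positive
  Lon: 116 + 33.826/60 = 116.563767
  W → negative
Point 3:
  Latitude: 13.763′ = 0.229383°; total 7.229383
  hemisphere S, so the sign is −
  Longitude: 156 + 42.1433/60 = 156.702388
  hemisphere W, so the sign is −
Point 4:
  Latitude: 84° + 48/60 + 36.04/3600 = 84 + 0.800000 + 0.010011 = 84.810011
  N ⇒ keep positive
  Lon: 107 + 57/60 + 40.4/3600 = 107.961222
  E → positive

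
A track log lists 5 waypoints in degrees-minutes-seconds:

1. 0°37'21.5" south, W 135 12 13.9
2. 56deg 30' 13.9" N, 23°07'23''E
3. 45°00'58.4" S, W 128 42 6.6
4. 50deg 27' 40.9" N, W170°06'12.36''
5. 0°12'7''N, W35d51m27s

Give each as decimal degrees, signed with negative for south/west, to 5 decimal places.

Point 1:
  Latitude: 0° + 37/60 + 21.5/3600 = 0 + 0.616667 + 0.005972 = 0.622639
  S → negative
  Longitude: 135° + 12/60 + 13.9/3600 = 135 + 0.200000 + 0.003861 = 135.203861
  W ⇒ negate
Point 2:
  Latitude: 30′ + 13.9″ = 30.23167′; 56 + 30.23167/60 = 56.503861
  N ⇒ keep positive
  Lon: 23 + 7/60 + 23/3600 = 23.123056
  E ⇒ keep positive
Point 3:
  Lat: 45° + 0/60 + 58.4/3600 = 45 + 0.000000 + 0.016222 = 45.016222
  S ⇒ negate
  λ: 128° + 42/60 + 6.6/3600 = 128 + 0.700000 + 0.001833 = 128.701833
  hemisphere W, so the sign is −
Point 4:
  φ: 50° + 27/60 + 40.9/3600 = 50 + 0.450000 + 0.011361 = 50.461361
  N ⇒ keep positive
  λ: 170° + 6/60 + 12.36/3600 = 170 + 0.100000 + 0.003433 = 170.103433
  W → negative
Point 5:
  φ: 0° + 12/60 + 7/3600 = 0 + 0.200000 + 0.001944 = 0.201944
  N → positive
  λ: 51′ + 27″ = 51.45000′; 35 + 51.45000/60 = 35.857500
  W → negative

1. -0.62264, -135.20386
2. 56.50386, 23.12306
3. -45.01622, -128.70183
4. 50.46136, -170.10343
5. 0.20194, -35.85750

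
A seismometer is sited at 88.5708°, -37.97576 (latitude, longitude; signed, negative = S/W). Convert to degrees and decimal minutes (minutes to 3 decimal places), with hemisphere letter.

φ: minutes = (88.570800 − 88) × 60 = 34.24800
Longitude is negative → W; |value| = 37.975760
Lon: fractional part 0.975760 → 58.54560 minutes

88° 34.248′ N, 37° 58.546′ W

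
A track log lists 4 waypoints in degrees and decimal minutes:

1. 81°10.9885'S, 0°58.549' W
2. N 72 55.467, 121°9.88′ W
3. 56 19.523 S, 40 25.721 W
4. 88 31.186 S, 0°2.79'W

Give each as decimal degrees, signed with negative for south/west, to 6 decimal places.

Point 1:
  φ: 81 + 10.9885/60 = 81.1831417
  S → negative
  Lon: 0 + 58.549/60 = 0.9758167
  W ⇒ negate
Point 2:
  Latitude: 72 + 55.467/60 = 72.9244500
  N ⇒ keep positive
  λ: 9.88′ = 0.164667°; total 121.1646667
  W ⇒ negate
Point 3:
  Lat: 56 + 19.523/60 = 56.3253833
  S → negative
  Longitude: 40 + 25.721/60 = 40.4286833
  W → negative
Point 4:
  Lat: 88 + 31.186/60 = 88.5197667
  S → negative
  Longitude: 0 + 2.79/60 = 0.0465000
  W → negative

1. -81.183142, -0.975817
2. 72.924450, -121.164667
3. -56.325383, -40.428683
4. -88.519767, -0.046500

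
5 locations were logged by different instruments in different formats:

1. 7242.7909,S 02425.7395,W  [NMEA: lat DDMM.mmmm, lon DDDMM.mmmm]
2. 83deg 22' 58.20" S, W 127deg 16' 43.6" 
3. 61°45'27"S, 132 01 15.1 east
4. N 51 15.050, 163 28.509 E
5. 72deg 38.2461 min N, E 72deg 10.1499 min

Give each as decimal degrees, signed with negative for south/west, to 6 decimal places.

Point 1:
  Latitude: degrees = first 2 digits = 72, minutes = 42.7909; 72 + 42.7909/60 = 72.7131817
  hemisphere S, so the sign is −
  λ: degrees = first 3 digits = 24, minutes = 25.7395; 24 + 25.7395/60 = 24.4289917
  W → negative
Point 2:
  φ: 83 + 22/60 + 58.2/3600 = 83.3828333
  hemisphere S, so the sign is −
  Longitude: 127 + 16/60 + 43.6/3600 = 127.2787778
  W → negative
Point 3:
  Lat: 45′ + 27″ = 45.45000′; 61 + 45.45000/60 = 61.7575000
  S ⇒ negate
  λ: 132° + 1/60 + 15.1/3600 = 132 + 0.016667 + 0.004194 = 132.0208611
  E ⇒ keep positive
Point 4:
  Lat: 51 + 15.05/60 = 51.2508333
  N ⇒ keep positive
  Longitude: 28.509′ = 0.475150°; total 163.4751500
  E → positive
Point 5:
  Latitude: 72 + 38.2461/60 = 72.6374350
  N → positive
  Lon: 10.1499′ = 0.169165°; total 72.1691650
  E ⇒ keep positive

1. -72.713182, -24.428992
2. -83.382833, -127.278778
3. -61.757500, 132.020861
4. 51.250833, 163.475150
5. 72.637435, 72.169165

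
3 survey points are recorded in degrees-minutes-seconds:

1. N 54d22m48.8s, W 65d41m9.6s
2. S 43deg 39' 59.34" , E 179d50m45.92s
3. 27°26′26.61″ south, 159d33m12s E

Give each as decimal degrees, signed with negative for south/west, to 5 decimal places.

1. 54.38022, -65.68600
2. -43.66648, 179.84609
3. -27.44073, 159.55333

Point 1:
  Lat: 54 + 22/60 + 48.8/3600 = 54.380222
  N → positive
  Longitude: 41′ + 9.6″ = 41.16000′; 65 + 41.16000/60 = 65.686000
  W ⇒ negate
Point 2:
  Latitude: 43° + 39/60 + 59.34/3600 = 43 + 0.650000 + 0.016483 = 43.666483
  S → negative
  Lon: 50′ + 45.92″ = 50.76533′; 179 + 50.76533/60 = 179.846089
  E → positive
Point 3:
  Latitude: 27 + 26/60 + 26.61/3600 = 27.440725
  S → negative
  Longitude: 33′ + 12″ = 33.20000′; 159 + 33.20000/60 = 159.553333
  E ⇒ keep positive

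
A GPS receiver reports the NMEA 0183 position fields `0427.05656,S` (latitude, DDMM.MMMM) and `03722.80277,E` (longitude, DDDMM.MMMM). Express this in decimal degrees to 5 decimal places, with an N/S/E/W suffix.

Lat: degrees = first 2 digits = 4, minutes = 27.05656; 4 + 27.05656/60 = 4.450943
λ: degrees = first 3 digits = 37, minutes = 22.80277; 37 + 22.80277/60 = 37.380046

4.45094° S, 37.38005° E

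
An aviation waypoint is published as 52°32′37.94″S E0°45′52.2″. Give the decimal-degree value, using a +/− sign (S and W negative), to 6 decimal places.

-52.543872, 0.764500

φ: 52° + 32/60 + 37.94/3600 = 52 + 0.533333 + 0.010539 = 52.5438722
hemisphere S, so the sign is −
Longitude: 0° + 45/60 + 52.2/3600 = 0 + 0.750000 + 0.014500 = 0.7645000
E ⇒ keep positive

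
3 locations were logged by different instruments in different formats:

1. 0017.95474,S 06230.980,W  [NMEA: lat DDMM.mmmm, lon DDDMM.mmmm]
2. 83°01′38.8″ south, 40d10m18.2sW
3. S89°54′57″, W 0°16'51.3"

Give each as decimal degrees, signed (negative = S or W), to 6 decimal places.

Point 1:
  φ: split at 2 digits → 00° and 17.95474′; 0 + 17.95474/60 = 0.2992457
  S ⇒ negate
  Lon: degrees = first 3 digits = 62, minutes = 30.98; 62 + 30.98/60 = 62.5163333
  W → negative
Point 2:
  Latitude: 1′ + 38.8″ = 1.64667′; 83 + 1.64667/60 = 83.0274444
  hemisphere S, so the sign is −
  Longitude: 40° + 10/60 + 18.2/3600 = 40 + 0.166667 + 0.005056 = 40.1717222
  W ⇒ negate
Point 3:
  Lat: 54′ + 57″ = 54.95000′; 89 + 54.95000/60 = 89.9158333
  hemisphere S, so the sign is −
  Longitude: 0 + 16/60 + 51.3/3600 = 0.2809167
  W → negative

1. -0.299246, -62.516333
2. -83.027444, -40.171722
3. -89.915833, -0.280917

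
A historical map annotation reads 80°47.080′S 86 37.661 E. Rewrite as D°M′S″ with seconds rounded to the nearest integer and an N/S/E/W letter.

Lat: 47.08000′ → 47′ and 0.08000 × 60 = 4.80″
Lon: fractional minutes 0.66100 × 60 = 39.66″

80°47′5″ S, 86°37′40″ E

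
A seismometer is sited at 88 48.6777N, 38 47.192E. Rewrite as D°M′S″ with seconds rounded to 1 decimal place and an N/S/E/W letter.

88°48′40.7″ N, 38°47′11.5″ E

φ: fractional minutes 0.67770 × 60 = 40.662″
Lon: 47.19200′ → 47′ and 0.19200 × 60 = 11.520″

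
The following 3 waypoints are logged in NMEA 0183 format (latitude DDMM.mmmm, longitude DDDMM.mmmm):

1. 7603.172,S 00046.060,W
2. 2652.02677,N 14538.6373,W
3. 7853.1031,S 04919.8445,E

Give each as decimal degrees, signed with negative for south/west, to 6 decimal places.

Point 1:
  Lat: degrees = first 2 digits = 76, minutes = 3.172; 76 + 3.172/60 = 76.0528667
  hemisphere S, so the sign is −
  Lon: degrees = first 3 digits = 0, minutes = 46.06; 0 + 46.06/60 = 0.7676667
  W ⇒ negate
Point 2:
  φ: split at 2 digits → 26° and 52.02677′; 26 + 52.02677/60 = 26.8671128
  N ⇒ keep positive
  λ: degrees = first 3 digits = 145, minutes = 38.6373; 145 + 38.6373/60 = 145.6439550
  hemisphere W, so the sign is −
Point 3:
  φ: degrees = first 2 digits = 78, minutes = 53.1031; 78 + 53.1031/60 = 78.8850517
  hemisphere S, so the sign is −
  λ: split at 3 digits → 049° and 19.8445′; 49 + 19.8445/60 = 49.3307417
  E ⇒ keep positive

1. -76.052867, -0.767667
2. 26.867113, -145.643955
3. -78.885052, 49.330742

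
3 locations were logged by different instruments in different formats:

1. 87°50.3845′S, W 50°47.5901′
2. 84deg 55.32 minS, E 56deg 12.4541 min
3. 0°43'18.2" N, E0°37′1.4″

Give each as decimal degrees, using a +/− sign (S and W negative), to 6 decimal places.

Point 1:
  Lat: 87 + 50.3845/60 = 87.8397417
  S → negative
  λ: 50 + 47.5901/60 = 50.7931683
  W → negative
Point 2:
  Lat: 55.32′ = 0.922000°; total 84.9220000
  hemisphere S, so the sign is −
  Longitude: 56 + 12.4541/60 = 56.2075683
  E ⇒ keep positive
Point 3:
  φ: 0° + 43/60 + 18.2/3600 = 0 + 0.716667 + 0.005056 = 0.7217222
  N → positive
  Lon: 0 + 37/60 + 1.4/3600 = 0.6170556
  E → positive

1. -87.839742, -50.793168
2. -84.922000, 56.207568
3. 0.721722, 0.617056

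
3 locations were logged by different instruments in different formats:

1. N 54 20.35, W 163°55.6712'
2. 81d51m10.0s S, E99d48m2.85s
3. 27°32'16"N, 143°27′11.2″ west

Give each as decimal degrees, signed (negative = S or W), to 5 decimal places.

Point 1:
  φ: 54 + 20.35/60 = 54.339167
  N ⇒ keep positive
  Longitude: 55.6712′ = 0.927853°; total 163.927853
  W → negative
Point 2:
  φ: 81° + 51/60 + 10/3600 = 81 + 0.850000 + 0.002778 = 81.852778
  S → negative
  Longitude: 99° + 48/60 + 2.85/3600 = 99 + 0.800000 + 0.000792 = 99.800792
  E ⇒ keep positive
Point 3:
  Latitude: 32′ + 16″ = 32.26667′; 27 + 32.26667/60 = 27.537778
  N ⇒ keep positive
  λ: 143 + 27/60 + 11.2/3600 = 143.453111
  W ⇒ negate

1. 54.33917, -163.92785
2. -81.85278, 99.80079
3. 27.53778, -143.45311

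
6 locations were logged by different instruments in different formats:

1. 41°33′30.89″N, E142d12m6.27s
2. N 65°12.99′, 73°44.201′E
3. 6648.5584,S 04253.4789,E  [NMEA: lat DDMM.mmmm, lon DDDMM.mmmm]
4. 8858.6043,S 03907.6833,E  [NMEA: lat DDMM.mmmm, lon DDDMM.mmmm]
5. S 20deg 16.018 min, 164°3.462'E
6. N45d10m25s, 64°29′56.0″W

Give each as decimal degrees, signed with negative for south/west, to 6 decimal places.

1. 41.558581, 142.201742
2. 65.216500, 73.736683
3. -66.809307, 42.891315
4. -88.976738, 39.128055
5. -20.266967, 164.057700
6. 45.173611, -64.498889

Point 1:
  φ: 41 + 33/60 + 30.89/3600 = 41.5585806
  N ⇒ keep positive
  Longitude: 142 + 12/60 + 6.27/3600 = 142.2017417
  E → positive
Point 2:
  Latitude: 65 + 12.99/60 = 65.2165000
  N ⇒ keep positive
  λ: 73 + 44.201/60 = 73.7366833
  E → positive
Point 3:
  Lat: split at 2 digits → 66° and 48.5584′; 66 + 48.5584/60 = 66.8093067
  S ⇒ negate
  Longitude: degrees = first 3 digits = 42, minutes = 53.4789; 42 + 53.4789/60 = 42.8913150
  E → positive
Point 4:
  Lat: split at 2 digits → 88° and 58.6043′; 88 + 58.6043/60 = 88.9767383
  S → negative
  Lon: degrees = first 3 digits = 39, minutes = 7.6833; 39 + 7.6833/60 = 39.1280550
  E ⇒ keep positive
Point 5:
  Lat: 20 + 16.018/60 = 20.2669667
  S → negative
  λ: 164 + 3.462/60 = 164.0577000
  E → positive
Point 6:
  Latitude: 45° + 10/60 + 25/3600 = 45 + 0.166667 + 0.006944 = 45.1736111
  N ⇒ keep positive
  λ: 64° + 29/60 + 56/3600 = 64 + 0.483333 + 0.015556 = 64.4988889
  hemisphere W, so the sign is −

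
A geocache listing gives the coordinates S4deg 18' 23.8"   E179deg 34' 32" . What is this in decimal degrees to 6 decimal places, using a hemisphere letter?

4.306611° S, 179.575556° E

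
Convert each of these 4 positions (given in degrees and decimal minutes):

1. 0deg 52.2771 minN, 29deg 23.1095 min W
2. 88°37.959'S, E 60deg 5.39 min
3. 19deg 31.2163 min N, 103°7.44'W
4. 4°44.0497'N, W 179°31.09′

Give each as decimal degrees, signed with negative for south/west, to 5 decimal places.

Point 1:
  φ: 52.2771′ = 0.871285°; total 0.871285
  N ⇒ keep positive
  Longitude: 29 + 23.1095/60 = 29.385158
  W ⇒ negate
Point 2:
  Latitude: 88 + 37.959/60 = 88.632650
  hemisphere S, so the sign is −
  Lon: 60 + 5.39/60 = 60.089833
  E ⇒ keep positive
Point 3:
  Lat: 19 + 31.2163/60 = 19.520272
  N ⇒ keep positive
  Longitude: 103 + 7.44/60 = 103.124000
  hemisphere W, so the sign is −
Point 4:
  Lat: 44.0497′ = 0.734162°; total 4.734162
  N → positive
  λ: 179 + 31.09/60 = 179.518167
  W ⇒ negate

1. 0.87129, -29.38516
2. -88.63265, 60.08983
3. 19.52027, -103.12400
4. 4.73416, -179.51817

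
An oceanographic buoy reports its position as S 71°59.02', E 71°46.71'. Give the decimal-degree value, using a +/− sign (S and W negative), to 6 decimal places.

Latitude: 71 + 59.02/60 = 71.9836667
S → negative
λ: 46.71′ = 0.778500°; total 71.7785000
E → positive

-71.983667, 71.778500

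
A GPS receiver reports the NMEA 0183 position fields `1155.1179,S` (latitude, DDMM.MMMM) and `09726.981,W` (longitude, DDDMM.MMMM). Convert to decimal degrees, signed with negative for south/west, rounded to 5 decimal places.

-11.91863, -97.44968

Lat: degrees = first 2 digits = 11, minutes = 55.1179; 11 + 55.1179/60 = 11.918632
hemisphere S, so the sign is −
λ: degrees = first 3 digits = 97, minutes = 26.981; 97 + 26.981/60 = 97.449683
W ⇒ negate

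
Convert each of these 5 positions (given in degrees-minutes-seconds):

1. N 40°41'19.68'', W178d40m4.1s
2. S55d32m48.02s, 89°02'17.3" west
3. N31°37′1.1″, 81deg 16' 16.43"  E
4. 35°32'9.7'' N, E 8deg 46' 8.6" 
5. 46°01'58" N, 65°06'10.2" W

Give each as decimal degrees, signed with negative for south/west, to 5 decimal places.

Point 1:
  Lat: 40° + 41/60 + 19.68/3600 = 40 + 0.683333 + 0.005467 = 40.688800
  N → positive
  Longitude: 178° + 40/60 + 4.1/3600 = 178 + 0.666667 + 0.001139 = 178.667806
  W → negative
Point 2:
  φ: 55° + 32/60 + 48.02/3600 = 55 + 0.533333 + 0.013339 = 55.546672
  S ⇒ negate
  Longitude: 89° + 2/60 + 17.3/3600 = 89 + 0.033333 + 0.004806 = 89.038139
  hemisphere W, so the sign is −
Point 3:
  Lat: 31 + 37/60 + 1.1/3600 = 31.616972
  N ⇒ keep positive
  Lon: 81° + 16/60 + 16.43/3600 = 81 + 0.266667 + 0.004564 = 81.271231
  E → positive
Point 4:
  φ: 35° + 32/60 + 9.7/3600 = 35 + 0.533333 + 0.002694 = 35.536028
  N → positive
  λ: 8 + 46/60 + 8.6/3600 = 8.769056
  E → positive
Point 5:
  Latitude: 1′ + 58″ = 1.96667′; 46 + 1.96667/60 = 46.032778
  N ⇒ keep positive
  Lon: 65° + 6/60 + 10.2/3600 = 65 + 0.100000 + 0.002833 = 65.102833
  W ⇒ negate

1. 40.68880, -178.66781
2. -55.54667, -89.03814
3. 31.61697, 81.27123
4. 35.53603, 8.76906
5. 46.03278, -65.10283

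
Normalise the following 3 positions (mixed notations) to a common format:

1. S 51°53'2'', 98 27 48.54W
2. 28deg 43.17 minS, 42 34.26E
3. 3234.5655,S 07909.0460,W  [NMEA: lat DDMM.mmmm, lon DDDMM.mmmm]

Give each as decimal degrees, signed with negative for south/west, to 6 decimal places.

1. -51.883889, -98.463483
2. -28.719500, 42.571000
3. -32.576092, -79.150767

Point 1:
  Lat: 53′ + 2″ = 53.03333′; 51 + 53.03333/60 = 51.8838889
  S ⇒ negate
  λ: 98° + 27/60 + 48.54/3600 = 98 + 0.450000 + 0.013483 = 98.4634833
  W → negative
Point 2:
  Latitude: 43.17′ = 0.719500°; total 28.7195000
  S ⇒ negate
  λ: 42 + 34.26/60 = 42.5710000
  E ⇒ keep positive
Point 3:
  Latitude: degrees = first 2 digits = 32, minutes = 34.5655; 32 + 34.5655/60 = 32.5760917
  hemisphere S, so the sign is −
  Lon: split at 3 digits → 079° and 9.046′; 79 + 9.046/60 = 79.1507667
  W → negative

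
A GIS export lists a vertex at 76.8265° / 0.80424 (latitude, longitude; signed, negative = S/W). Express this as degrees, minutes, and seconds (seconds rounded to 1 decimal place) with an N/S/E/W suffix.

76°49′35.4″ N, 0°48′15.3″ E

Latitude: 0.826500° → 49.59000′; 0.59000 × 60 = 35.400″
Lon: 0.804240° → 48.25440′; 0.25440 × 60 = 15.264″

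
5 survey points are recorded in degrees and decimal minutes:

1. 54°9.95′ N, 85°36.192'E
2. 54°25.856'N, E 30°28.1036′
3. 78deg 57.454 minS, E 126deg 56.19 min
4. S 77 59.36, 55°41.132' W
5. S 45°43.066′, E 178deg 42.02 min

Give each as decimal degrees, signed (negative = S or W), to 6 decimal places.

Point 1:
  φ: 9.95′ = 0.165833°; total 54.1658333
  N ⇒ keep positive
  Longitude: 36.192′ = 0.603200°; total 85.6032000
  E → positive
Point 2:
  φ: 54 + 25.856/60 = 54.4309333
  N → positive
  λ: 28.1036′ = 0.468393°; total 30.4683933
  E ⇒ keep positive
Point 3:
  Latitude: 57.454′ = 0.957567°; total 78.9575667
  S ⇒ negate
  λ: 126 + 56.19/60 = 126.9365000
  E → positive
Point 4:
  Lat: 77 + 59.36/60 = 77.9893333
  S ⇒ negate
  Lon: 55 + 41.132/60 = 55.6855333
  W → negative
Point 5:
  Lat: 45 + 43.066/60 = 45.7177667
  S → negative
  Longitude: 42.02′ = 0.700333°; total 178.7003333
  E ⇒ keep positive

1. 54.165833, 85.603200
2. 54.430933, 30.468393
3. -78.957567, 126.936500
4. -77.989333, -55.685533
5. -45.717767, 178.700333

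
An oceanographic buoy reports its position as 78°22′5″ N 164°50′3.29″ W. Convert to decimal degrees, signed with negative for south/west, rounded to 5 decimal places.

78.36806, -164.83425

φ: 22′ + 5″ = 22.08333′; 78 + 22.08333/60 = 78.368056
N → positive
Lon: 50′ + 3.29″ = 50.05483′; 164 + 50.05483/60 = 164.834247
hemisphere W, so the sign is −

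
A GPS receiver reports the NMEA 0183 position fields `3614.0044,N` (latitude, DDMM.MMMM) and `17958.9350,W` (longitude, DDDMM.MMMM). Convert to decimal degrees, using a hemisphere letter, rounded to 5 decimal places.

36.23341° N, 179.98225° W

Latitude: degrees = first 2 digits = 36, minutes = 14.0044; 36 + 14.0044/60 = 36.233407
Longitude: degrees = first 3 digits = 179, minutes = 58.935; 179 + 58.935/60 = 179.982250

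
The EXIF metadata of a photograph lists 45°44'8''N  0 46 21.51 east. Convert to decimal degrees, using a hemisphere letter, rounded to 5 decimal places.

φ: 45 + 44/60 + 8/3600 = 45.735556
λ: 0 + 46/60 + 21.51/3600 = 0.772642

45.73556° N, 0.77264° E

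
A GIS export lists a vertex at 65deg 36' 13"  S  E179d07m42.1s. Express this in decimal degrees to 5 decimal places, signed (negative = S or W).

-65.60361, 179.12836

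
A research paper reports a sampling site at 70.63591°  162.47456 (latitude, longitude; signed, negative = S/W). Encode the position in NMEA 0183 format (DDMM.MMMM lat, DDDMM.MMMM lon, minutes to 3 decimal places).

7038.155,N / 16228.474,E

φ: minutes = (70.635910 − 70) × 60 = 38.15460
λ: minutes = (162.474560 − 162) × 60 = 28.47360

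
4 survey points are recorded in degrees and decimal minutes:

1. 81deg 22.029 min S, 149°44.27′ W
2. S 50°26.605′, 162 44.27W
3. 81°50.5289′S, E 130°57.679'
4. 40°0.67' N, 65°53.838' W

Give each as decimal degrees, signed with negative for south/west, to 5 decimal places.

1. -81.36715, -149.73783
2. -50.44342, -162.73783
3. -81.84215, 130.96132
4. 40.01117, -65.89730

Point 1:
  Latitude: 22.029′ = 0.367150°; total 81.367150
  S ⇒ negate
  Longitude: 149 + 44.27/60 = 149.737833
  hemisphere W, so the sign is −
Point 2:
  Lat: 26.605′ = 0.443417°; total 50.443417
  S ⇒ negate
  λ: 44.27′ = 0.737833°; total 162.737833
  hemisphere W, so the sign is −
Point 3:
  Latitude: 81 + 50.5289/60 = 81.842148
  hemisphere S, so the sign is −
  λ: 130 + 57.679/60 = 130.961317
  E → positive
Point 4:
  Lat: 40 + 0.67/60 = 40.011167
  N → positive
  Longitude: 65 + 53.838/60 = 65.897300
  W ⇒ negate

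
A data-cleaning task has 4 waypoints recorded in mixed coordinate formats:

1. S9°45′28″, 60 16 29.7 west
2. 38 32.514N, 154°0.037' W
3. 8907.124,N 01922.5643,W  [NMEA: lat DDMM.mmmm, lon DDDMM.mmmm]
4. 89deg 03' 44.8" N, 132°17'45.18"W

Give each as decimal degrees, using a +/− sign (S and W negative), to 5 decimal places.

1. -9.75778, -60.27492
2. 38.54190, -154.00062
3. 89.11873, -19.37607
4. 89.06244, -132.29588

Point 1:
  φ: 9° + 45/60 + 28/3600 = 9 + 0.750000 + 0.007778 = 9.757778
  S → negative
  Longitude: 16′ + 29.7″ = 16.49500′; 60 + 16.49500/60 = 60.274917
  hemisphere W, so the sign is −
Point 2:
  Latitude: 38 + 32.514/60 = 38.541900
  N ⇒ keep positive
  λ: 0.037′ = 0.000617°; total 154.000617
  W ⇒ negate
Point 3:
  Lat: degrees = first 2 digits = 89, minutes = 7.124; 89 + 7.124/60 = 89.118733
  N ⇒ keep positive
  λ: degrees = first 3 digits = 19, minutes = 22.5643; 19 + 22.5643/60 = 19.376072
  W ⇒ negate
Point 4:
  φ: 89° + 3/60 + 44.8/3600 = 89 + 0.050000 + 0.012444 = 89.062444
  N ⇒ keep positive
  Longitude: 17′ + 45.18″ = 17.75300′; 132 + 17.75300/60 = 132.295883
  W ⇒ negate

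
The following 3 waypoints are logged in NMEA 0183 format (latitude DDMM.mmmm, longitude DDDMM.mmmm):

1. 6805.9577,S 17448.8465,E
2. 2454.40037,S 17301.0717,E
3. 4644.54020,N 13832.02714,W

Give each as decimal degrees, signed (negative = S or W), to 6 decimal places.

1. -68.099295, 174.814108
2. -24.906673, 173.017862
3. 46.742337, -138.533786

Point 1:
  Lat: degrees = first 2 digits = 68, minutes = 5.9577; 68 + 5.9577/60 = 68.0992950
  S → negative
  Lon: degrees = first 3 digits = 174, minutes = 48.8465; 174 + 48.8465/60 = 174.8141083
  E ⇒ keep positive
Point 2:
  Latitude: degrees = first 2 digits = 24, minutes = 54.40037; 24 + 54.40037/60 = 24.9066728
  S → negative
  λ: degrees = first 3 digits = 173, minutes = 1.0717; 173 + 1.0717/60 = 173.0178617
  E ⇒ keep positive
Point 3:
  φ: degrees = first 2 digits = 46, minutes = 44.5402; 46 + 44.5402/60 = 46.7423367
  N ⇒ keep positive
  λ: degrees = first 3 digits = 138, minutes = 32.02714; 138 + 32.02714/60 = 138.5337857
  hemisphere W, so the sign is −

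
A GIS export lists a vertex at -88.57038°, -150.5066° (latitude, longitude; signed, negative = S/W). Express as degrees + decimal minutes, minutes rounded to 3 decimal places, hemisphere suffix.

Latitude is negative → S; |value| = 88.570380
Lat: minutes = (88.570380 − 88) × 60 = 34.22280
Longitude is negative → W; |value| = 150.506600
Lon: minutes = (150.506600 − 150) × 60 = 30.39600

88° 34.223′ S, 150° 30.396′ W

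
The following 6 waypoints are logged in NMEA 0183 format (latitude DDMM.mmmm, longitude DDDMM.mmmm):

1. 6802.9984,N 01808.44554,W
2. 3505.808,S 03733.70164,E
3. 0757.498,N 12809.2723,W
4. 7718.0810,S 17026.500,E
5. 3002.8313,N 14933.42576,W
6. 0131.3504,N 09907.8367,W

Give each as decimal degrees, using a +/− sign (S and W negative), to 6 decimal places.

1. 68.049973, -18.140759
2. -35.096800, 37.561694
3. 7.958300, -128.154538
4. -77.301350, 170.441667
5. 30.047188, -149.557096
6. 1.522507, -99.130612

Point 1:
  φ: degrees = first 2 digits = 68, minutes = 2.9984; 68 + 2.9984/60 = 68.0499733
  N → positive
  Longitude: degrees = first 3 digits = 18, minutes = 8.44554; 18 + 8.44554/60 = 18.1407590
  hemisphere W, so the sign is −
Point 2:
  Lat: split at 2 digits → 35° and 5.808′; 35 + 5.808/60 = 35.0968000
  hemisphere S, so the sign is −
  Longitude: split at 3 digits → 037° and 33.70164′; 37 + 33.70164/60 = 37.5616940
  E ⇒ keep positive
Point 3:
  Lat: degrees = first 2 digits = 7, minutes = 57.498; 7 + 57.498/60 = 7.9583000
  N ⇒ keep positive
  λ: split at 3 digits → 128° and 9.2723′; 128 + 9.2723/60 = 128.1545383
  W → negative
Point 4:
  Latitude: split at 2 digits → 77° and 18.081′; 77 + 18.081/60 = 77.3013500
  S ⇒ negate
  Longitude: split at 3 digits → 170° and 26.5′; 170 + 26.5/60 = 170.4416667
  E → positive
Point 5:
  Lat: degrees = first 2 digits = 30, minutes = 2.8313; 30 + 2.8313/60 = 30.0471883
  N ⇒ keep positive
  Longitude: split at 3 digits → 149° and 33.42576′; 149 + 33.42576/60 = 149.5570960
  W ⇒ negate
Point 6:
  Lat: split at 2 digits → 01° and 31.3504′; 1 + 31.3504/60 = 1.5225067
  N ⇒ keep positive
  λ: degrees = first 3 digits = 99, minutes = 7.8367; 99 + 7.8367/60 = 99.1306117
  W ⇒ negate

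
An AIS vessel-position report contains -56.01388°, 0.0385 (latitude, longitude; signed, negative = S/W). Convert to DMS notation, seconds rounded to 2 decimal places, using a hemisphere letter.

56°00′49.97″ S, 0°02′18.60″ E

Latitude is negative → S; |value| = 56.013880
Lat: 0.013880° → 0.83280′; 0.83280 × 60 = 49.9680″
Longitude: whole degrees 0; 2.31000′ → 2′ and 18.6000″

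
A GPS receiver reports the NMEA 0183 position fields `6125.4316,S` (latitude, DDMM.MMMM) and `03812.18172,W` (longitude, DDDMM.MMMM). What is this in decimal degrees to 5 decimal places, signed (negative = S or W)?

-61.42386, -38.20303

Lat: degrees = first 2 digits = 61, minutes = 25.4316; 61 + 25.4316/60 = 61.423860
hemisphere S, so the sign is −
Longitude: split at 3 digits → 038° and 12.18172′; 38 + 12.18172/60 = 38.203029
W ⇒ negate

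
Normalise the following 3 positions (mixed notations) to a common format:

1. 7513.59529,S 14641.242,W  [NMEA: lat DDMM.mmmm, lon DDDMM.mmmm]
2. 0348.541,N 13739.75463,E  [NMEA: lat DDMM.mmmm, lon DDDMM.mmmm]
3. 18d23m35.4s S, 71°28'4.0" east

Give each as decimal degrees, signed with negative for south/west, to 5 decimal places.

1. -75.22659, -146.68737
2. 3.80902, 137.66258
3. -18.39317, 71.46778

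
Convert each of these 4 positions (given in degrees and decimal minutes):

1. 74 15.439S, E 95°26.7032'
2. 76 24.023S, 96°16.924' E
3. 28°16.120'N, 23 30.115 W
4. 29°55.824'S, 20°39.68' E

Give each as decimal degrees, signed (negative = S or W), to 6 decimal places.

1. -74.257317, 95.445053
2. -76.400383, 96.282067
3. 28.268667, -23.501917
4. -29.930400, 20.661333

Point 1:
  Lat: 74 + 15.439/60 = 74.2573167
  hemisphere S, so the sign is −
  Longitude: 95 + 26.7032/60 = 95.4450533
  E → positive
Point 2:
  Latitude: 24.023′ = 0.400383°; total 76.4003833
  hemisphere S, so the sign is −
  Lon: 96 + 16.924/60 = 96.2820667
  E ⇒ keep positive
Point 3:
  φ: 28 + 16.12/60 = 28.2686667
  N → positive
  Longitude: 23 + 30.115/60 = 23.5019167
  W → negative
Point 4:
  Lat: 55.824′ = 0.930400°; total 29.9304000
  S ⇒ negate
  λ: 20 + 39.68/60 = 20.6613333
  E → positive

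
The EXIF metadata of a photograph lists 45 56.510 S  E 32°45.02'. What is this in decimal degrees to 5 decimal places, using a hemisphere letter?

45.94183° S, 32.75033° E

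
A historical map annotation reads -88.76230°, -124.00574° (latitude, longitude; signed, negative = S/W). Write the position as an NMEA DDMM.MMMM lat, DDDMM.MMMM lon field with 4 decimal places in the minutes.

Latitude is negative → S; |value| = 88.762300
φ: fractional part 0.762300 → 45.738000 minutes
Longitude is negative → W; |value| = 124.005740
Lon: 124° + 0.005740 × 60 = 124° 0.344400′

8845.7380,S / 12400.3444,W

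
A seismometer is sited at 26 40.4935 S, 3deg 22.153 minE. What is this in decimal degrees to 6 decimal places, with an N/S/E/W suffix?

26.674892° S, 3.369217° E

φ: 40.4935′ = 0.674892°; total 26.6748917
Lon: 3 + 22.153/60 = 3.3692167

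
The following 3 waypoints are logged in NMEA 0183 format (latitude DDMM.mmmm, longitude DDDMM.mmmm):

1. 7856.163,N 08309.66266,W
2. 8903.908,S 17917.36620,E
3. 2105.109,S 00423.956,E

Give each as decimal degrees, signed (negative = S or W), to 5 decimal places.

1. 78.93605, -83.16104
2. -89.06513, 179.28944
3. -21.08515, 4.39927

Point 1:
  φ: degrees = first 2 digits = 78, minutes = 56.163; 78 + 56.163/60 = 78.936050
  N ⇒ keep positive
  λ: split at 3 digits → 083° and 9.66266′; 83 + 9.66266/60 = 83.161044
  hemisphere W, so the sign is −
Point 2:
  φ: degrees = first 2 digits = 89, minutes = 3.908; 89 + 3.908/60 = 89.065133
  S → negative
  Longitude: degrees = first 3 digits = 179, minutes = 17.3662; 179 + 17.3662/60 = 179.289437
  E ⇒ keep positive
Point 3:
  φ: split at 2 digits → 21° and 5.109′; 21 + 5.109/60 = 21.085150
  hemisphere S, so the sign is −
  Lon: split at 3 digits → 004° and 23.956′; 4 + 23.956/60 = 4.399267
  E ⇒ keep positive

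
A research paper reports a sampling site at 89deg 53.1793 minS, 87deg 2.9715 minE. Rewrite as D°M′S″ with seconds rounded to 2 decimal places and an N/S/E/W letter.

89°53′10.76″ S, 87°02′58.29″ E

Lat: 53.17930′ → 53′ and 0.17930 × 60 = 10.7580″
λ: 2.97150′ → 2′ and 0.97150 × 60 = 58.2900″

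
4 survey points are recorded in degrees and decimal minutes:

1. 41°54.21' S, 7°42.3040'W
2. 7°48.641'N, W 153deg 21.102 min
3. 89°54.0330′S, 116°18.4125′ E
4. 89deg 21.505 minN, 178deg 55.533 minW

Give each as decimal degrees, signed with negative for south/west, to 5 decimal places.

1. -41.90350, -7.70507
2. 7.81068, -153.35170
3. -89.90055, 116.30688
4. 89.35842, -178.92555

Point 1:
  φ: 54.21′ = 0.903500°; total 41.903500
  S ⇒ negate
  Longitude: 7 + 42.304/60 = 7.705067
  W ⇒ negate
Point 2:
  φ: 7 + 48.641/60 = 7.810683
  N ⇒ keep positive
  λ: 21.102′ = 0.351700°; total 153.351700
  W ⇒ negate
Point 3:
  Latitude: 89 + 54.033/60 = 89.900550
  S ⇒ negate
  Lon: 18.4125′ = 0.306875°; total 116.306875
  E ⇒ keep positive
Point 4:
  φ: 89 + 21.505/60 = 89.358417
  N ⇒ keep positive
  Lon: 55.533′ = 0.925550°; total 178.925550
  W ⇒ negate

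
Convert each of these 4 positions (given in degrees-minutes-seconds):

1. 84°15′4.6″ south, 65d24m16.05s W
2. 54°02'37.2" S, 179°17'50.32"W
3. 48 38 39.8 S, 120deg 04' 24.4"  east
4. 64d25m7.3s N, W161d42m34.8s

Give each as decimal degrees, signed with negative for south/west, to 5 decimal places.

1. -84.25128, -65.40446
2. -54.04367, -179.29731
3. -48.64439, 120.07344
4. 64.41869, -161.70967

Point 1:
  φ: 84° + 15/60 + 4.6/3600 = 84 + 0.250000 + 0.001278 = 84.251278
  S → negative
  Lon: 24′ + 16.05″ = 24.26750′; 65 + 24.26750/60 = 65.404458
  W → negative
Point 2:
  Latitude: 2′ + 37.2″ = 2.62000′; 54 + 2.62000/60 = 54.043667
  S → negative
  Longitude: 179 + 17/60 + 50.32/3600 = 179.297311
  hemisphere W, so the sign is −
Point 3:
  φ: 38′ + 39.8″ = 38.66333′; 48 + 38.66333/60 = 48.644389
  S ⇒ negate
  λ: 120 + 4/60 + 24.4/3600 = 120.073444
  E → positive
Point 4:
  Lat: 25′ + 7.3″ = 25.12167′; 64 + 25.12167/60 = 64.418694
  N ⇒ keep positive
  Longitude: 161° + 42/60 + 34.8/3600 = 161 + 0.700000 + 0.009667 = 161.709667
  hemisphere W, so the sign is −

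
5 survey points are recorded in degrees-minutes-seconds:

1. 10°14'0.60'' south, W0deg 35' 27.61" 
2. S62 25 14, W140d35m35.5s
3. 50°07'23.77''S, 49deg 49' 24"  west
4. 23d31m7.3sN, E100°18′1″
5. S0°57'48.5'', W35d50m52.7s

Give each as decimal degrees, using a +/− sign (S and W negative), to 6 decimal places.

Point 1:
  Lat: 10 + 14/60 + 0.6/3600 = 10.2335000
  hemisphere S, so the sign is −
  Lon: 0° + 35/60 + 27.61/3600 = 0 + 0.583333 + 0.007669 = 0.5910028
  W → negative
Point 2:
  Latitude: 25′ + 14″ = 25.23333′; 62 + 25.23333/60 = 62.4205556
  S ⇒ negate
  λ: 35′ + 35.5″ = 35.59167′; 140 + 35.59167/60 = 140.5931944
  W → negative
Point 3:
  φ: 50 + 7/60 + 23.77/3600 = 50.1232694
  S ⇒ negate
  Lon: 49° + 49/60 + 24/3600 = 49 + 0.816667 + 0.006667 = 49.8233333
  W ⇒ negate
Point 4:
  φ: 23 + 31/60 + 7.3/3600 = 23.5186944
  N ⇒ keep positive
  λ: 100 + 18/60 + 1/3600 = 100.3002778
  E → positive
Point 5:
  Lat: 0° + 57/60 + 48.5/3600 = 0 + 0.950000 + 0.013472 = 0.9634722
  S ⇒ negate
  λ: 50′ + 52.7″ = 50.87833′; 35 + 50.87833/60 = 35.8479722
  W → negative

1. -10.233500, -0.591003
2. -62.420556, -140.593194
3. -50.123269, -49.823333
4. 23.518694, 100.300278
5. -0.963472, -35.847972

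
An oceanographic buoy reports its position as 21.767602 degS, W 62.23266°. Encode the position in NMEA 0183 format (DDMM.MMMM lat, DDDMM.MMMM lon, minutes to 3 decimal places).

2146.056,S / 06213.960,W

Lat: fractional part 0.767602 → 46.05612 minutes
λ: 62° + 0.232660 × 60 = 62° 13.95960′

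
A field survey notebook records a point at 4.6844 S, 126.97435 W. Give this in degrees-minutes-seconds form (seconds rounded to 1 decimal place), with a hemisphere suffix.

Latitude: 0.684400 × 60 = 41.06400′ → 41′, remainder × 60 = 3.840″
λ: whole degrees 126; 58.46100′ → 58′ and 27.660″

4°41′3.8″ S, 126°58′27.7″ W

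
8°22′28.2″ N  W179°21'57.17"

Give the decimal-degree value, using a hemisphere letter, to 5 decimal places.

8.37450° N, 179.36588° W

Latitude: 8 + 22/60 + 28.2/3600 = 8.374500
Longitude: 179 + 21/60 + 57.17/3600 = 179.365881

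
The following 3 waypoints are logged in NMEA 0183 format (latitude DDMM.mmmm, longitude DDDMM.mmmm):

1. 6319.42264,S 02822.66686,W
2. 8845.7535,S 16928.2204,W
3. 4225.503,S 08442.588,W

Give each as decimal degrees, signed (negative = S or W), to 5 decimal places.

1. -63.32371, -28.37778
2. -88.76256, -169.47034
3. -42.42505, -84.70980

Point 1:
  φ: degrees = first 2 digits = 63, minutes = 19.42264; 63 + 19.42264/60 = 63.323711
  hemisphere S, so the sign is −
  Lon: degrees = first 3 digits = 28, minutes = 22.66686; 28 + 22.66686/60 = 28.377781
  hemisphere W, so the sign is −
Point 2:
  φ: degrees = first 2 digits = 88, minutes = 45.7535; 88 + 45.7535/60 = 88.762558
  S → negative
  Longitude: split at 3 digits → 169° and 28.2204′; 169 + 28.2204/60 = 169.470340
  hemisphere W, so the sign is −
Point 3:
  φ: degrees = first 2 digits = 42, minutes = 25.503; 42 + 25.503/60 = 42.425050
  hemisphere S, so the sign is −
  Longitude: split at 3 digits → 084° and 42.588′; 84 + 42.588/60 = 84.709800
  hemisphere W, so the sign is −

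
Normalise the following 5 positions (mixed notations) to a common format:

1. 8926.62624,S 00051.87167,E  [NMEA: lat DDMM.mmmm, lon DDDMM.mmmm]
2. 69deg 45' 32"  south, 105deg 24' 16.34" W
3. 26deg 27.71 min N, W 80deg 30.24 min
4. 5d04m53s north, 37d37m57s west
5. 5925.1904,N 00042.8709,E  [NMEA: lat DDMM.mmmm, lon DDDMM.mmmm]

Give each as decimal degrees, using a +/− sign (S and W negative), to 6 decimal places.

1. -89.443771, 0.864528
2. -69.758889, -105.404539
3. 26.461833, -80.504000
4. 5.081389, -37.632500
5. 59.419840, 0.714515

Point 1:
  Lat: split at 2 digits → 89° and 26.62624′; 89 + 26.62624/60 = 89.4437707
  S → negative
  Longitude: split at 3 digits → 000° and 51.87167′; 0 + 51.87167/60 = 0.8645278
  E → positive
Point 2:
  φ: 69° + 45/60 + 32/3600 = 69 + 0.750000 + 0.008889 = 69.7588889
  hemisphere S, so the sign is −
  λ: 24′ + 16.34″ = 24.27233′; 105 + 24.27233/60 = 105.4045389
  hemisphere W, so the sign is −
Point 3:
  Lat: 26 + 27.71/60 = 26.4618333
  N → positive
  λ: 80 + 30.24/60 = 80.5040000
  W ⇒ negate
Point 4:
  φ: 5° + 4/60 + 53/3600 = 5 + 0.066667 + 0.014722 = 5.0813889
  N → positive
  Longitude: 37° + 37/60 + 57/3600 = 37 + 0.616667 + 0.015833 = 37.6325000
  W ⇒ negate
Point 5:
  φ: split at 2 digits → 59° and 25.1904′; 59 + 25.1904/60 = 59.4198400
  N ⇒ keep positive
  λ: split at 3 digits → 000° and 42.8709′; 0 + 42.8709/60 = 0.7145150
  E ⇒ keep positive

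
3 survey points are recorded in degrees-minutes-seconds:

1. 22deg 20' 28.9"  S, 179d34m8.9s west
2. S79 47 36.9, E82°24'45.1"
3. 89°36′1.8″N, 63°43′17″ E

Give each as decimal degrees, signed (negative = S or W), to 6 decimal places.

Point 1:
  φ: 20′ + 28.9″ = 20.48167′; 22 + 20.48167/60 = 22.3413611
  S ⇒ negate
  Longitude: 179 + 34/60 + 8.9/3600 = 179.5691389
  hemisphere W, so the sign is −
Point 2:
  φ: 79° + 47/60 + 36.9/3600 = 79 + 0.783333 + 0.010250 = 79.7935833
  S → negative
  Lon: 24′ + 45.1″ = 24.75167′; 82 + 24.75167/60 = 82.4125278
  E ⇒ keep positive
Point 3:
  Lat: 89° + 36/60 + 1.8/3600 = 89 + 0.600000 + 0.000500 = 89.6005000
  N → positive
  Longitude: 63° + 43/60 + 17/3600 = 63 + 0.716667 + 0.004722 = 63.7213889
  E → positive

1. -22.341361, -179.569139
2. -79.793583, 82.412528
3. 89.600500, 63.721389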